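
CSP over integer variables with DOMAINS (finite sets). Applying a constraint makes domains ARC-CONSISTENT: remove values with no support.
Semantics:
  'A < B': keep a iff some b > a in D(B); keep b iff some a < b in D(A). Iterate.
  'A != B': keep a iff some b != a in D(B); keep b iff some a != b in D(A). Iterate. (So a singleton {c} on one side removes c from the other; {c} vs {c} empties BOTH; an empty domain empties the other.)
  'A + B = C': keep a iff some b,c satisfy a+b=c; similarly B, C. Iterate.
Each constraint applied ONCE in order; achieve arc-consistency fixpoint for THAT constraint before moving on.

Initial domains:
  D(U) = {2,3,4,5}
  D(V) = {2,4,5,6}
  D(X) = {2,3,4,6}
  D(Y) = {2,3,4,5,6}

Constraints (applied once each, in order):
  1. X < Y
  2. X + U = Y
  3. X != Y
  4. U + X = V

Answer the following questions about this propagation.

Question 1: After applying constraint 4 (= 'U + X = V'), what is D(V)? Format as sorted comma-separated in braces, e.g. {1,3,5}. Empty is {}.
Constraint 1 (X < Y) on D(X)={2,3,4,6} D(Y)={2,3,4,5,6}: X {2,3,4,6}->{2,3,4}; Y {2,3,4,5,6}->{3,4,5,6}
Constraint 2 (X + U = Y) on D(X)={2,3,4} D(U)={2,3,4,5} D(Y)={3,4,5,6}: U {2,3,4,5}->{2,3,4}; Y {3,4,5,6}->{4,5,6}
Constraint 3 (X != Y) on D(X)={2,3,4} D(Y)={4,5,6}: no change
Constraint 4 (U + X = V) on D(U)={2,3,4} D(X)={2,3,4} D(V)={2,4,5,6}: V {2,4,5,6}->{4,5,6}
So after constraint 4: D(V) = {4,5,6}

Answer: {4,5,6}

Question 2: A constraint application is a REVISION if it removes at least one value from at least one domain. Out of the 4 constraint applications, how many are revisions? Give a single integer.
Answer: 3

Derivation:
Constraint 1 (X < Y) on D(X)={2,3,4,6} D(Y)={2,3,4,5,6}: X {2,3,4,6}->{2,3,4}; Y {2,3,4,5,6}->{3,4,5,6} => REVISION
Constraint 2 (X + U = Y) on D(X)={2,3,4} D(U)={2,3,4,5} D(Y)={3,4,5,6}: U {2,3,4,5}->{2,3,4}; Y {3,4,5,6}->{4,5,6} => REVISION
Constraint 3 (X != Y) on D(X)={2,3,4} D(Y)={4,5,6}: no change => not a revision
Constraint 4 (U + X = V) on D(U)={2,3,4} D(X)={2,3,4} D(V)={2,4,5,6}: V {2,4,5,6}->{4,5,6} => REVISION
Total revisions = 3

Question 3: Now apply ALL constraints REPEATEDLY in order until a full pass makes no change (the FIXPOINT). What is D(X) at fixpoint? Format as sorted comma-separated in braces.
pass 0 (initial): D(X)={2,3,4,6}
pass 1: U {2,3,4,5}->{2,3,4}; V {2,4,5,6}->{4,5,6}; X {2,3,4,6}->{2,3,4}; Y {2,3,4,5,6}->{4,5,6}
pass 2: no change
Fixpoint after 2 passes: D(X) = {2,3,4}

Answer: {2,3,4}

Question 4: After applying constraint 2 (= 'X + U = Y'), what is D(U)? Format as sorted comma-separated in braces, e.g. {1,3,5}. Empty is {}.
Answer: {2,3,4}

Derivation:
Constraint 1 (X < Y) on D(X)={2,3,4,6} D(Y)={2,3,4,5,6}: X {2,3,4,6}->{2,3,4}; Y {2,3,4,5,6}->{3,4,5,6}
Constraint 2 (X + U = Y) on D(X)={2,3,4} D(U)={2,3,4,5} D(Y)={3,4,5,6}: U {2,3,4,5}->{2,3,4}; Y {3,4,5,6}->{4,5,6}
So after constraint 2: D(U) = {2,3,4}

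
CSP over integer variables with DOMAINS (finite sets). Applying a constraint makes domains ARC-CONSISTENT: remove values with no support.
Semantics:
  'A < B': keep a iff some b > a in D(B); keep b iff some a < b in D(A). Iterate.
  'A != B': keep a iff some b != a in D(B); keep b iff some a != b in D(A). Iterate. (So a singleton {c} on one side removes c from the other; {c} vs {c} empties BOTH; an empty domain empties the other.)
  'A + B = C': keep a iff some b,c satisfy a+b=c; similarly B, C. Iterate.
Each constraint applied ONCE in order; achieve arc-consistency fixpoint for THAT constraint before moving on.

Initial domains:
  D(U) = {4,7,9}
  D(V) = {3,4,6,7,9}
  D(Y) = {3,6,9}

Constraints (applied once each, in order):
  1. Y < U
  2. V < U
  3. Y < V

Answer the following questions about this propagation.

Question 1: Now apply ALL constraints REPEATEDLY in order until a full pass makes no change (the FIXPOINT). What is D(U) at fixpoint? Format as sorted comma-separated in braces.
pass 0 (initial): D(U)={4,7,9}
pass 1: V {3,4,6,7,9}->{4,6,7}; Y {3,6,9}->{3,6}
pass 2: U {4,7,9}->{7,9}
pass 3: no change
Fixpoint after 3 passes: D(U) = {7,9}

Answer: {7,9}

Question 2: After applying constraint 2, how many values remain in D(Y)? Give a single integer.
Answer: 2

Derivation:
Constraint 1 (Y < U) on D(Y)={3,6,9} D(U)={4,7,9}: Y {3,6,9}->{3,6}
Constraint 2 (V < U) on D(V)={3,4,6,7,9} D(U)={4,7,9}: V {3,4,6,7,9}->{3,4,6,7}
So after constraint 2: D(Y)={3,6}, size = 2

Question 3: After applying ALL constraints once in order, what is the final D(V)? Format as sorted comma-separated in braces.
Constraint 1 (Y < U) on D(Y)={3,6,9} D(U)={4,7,9}: Y {3,6,9}->{3,6}
Constraint 2 (V < U) on D(V)={3,4,6,7,9} D(U)={4,7,9}: V {3,4,6,7,9}->{3,4,6,7}
Constraint 3 (Y < V) on D(Y)={3,6} D(V)={3,4,6,7}: V {3,4,6,7}->{4,6,7}
So after all 3 constraints: D(V) = {4,6,7}

Answer: {4,6,7}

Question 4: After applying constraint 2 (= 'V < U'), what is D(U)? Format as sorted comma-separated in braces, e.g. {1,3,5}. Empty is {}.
Answer: {4,7,9}

Derivation:
Constraint 1 (Y < U) on D(Y)={3,6,9} D(U)={4,7,9}: Y {3,6,9}->{3,6}
Constraint 2 (V < U) on D(V)={3,4,6,7,9} D(U)={4,7,9}: V {3,4,6,7,9}->{3,4,6,7}
So after constraint 2: D(U) = {4,7,9}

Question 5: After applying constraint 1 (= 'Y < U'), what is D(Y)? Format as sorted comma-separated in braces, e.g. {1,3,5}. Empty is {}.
Constraint 1 (Y < U) on D(Y)={3,6,9} D(U)={4,7,9}: Y {3,6,9}->{3,6}
So after constraint 1: D(Y) = {3,6}

Answer: {3,6}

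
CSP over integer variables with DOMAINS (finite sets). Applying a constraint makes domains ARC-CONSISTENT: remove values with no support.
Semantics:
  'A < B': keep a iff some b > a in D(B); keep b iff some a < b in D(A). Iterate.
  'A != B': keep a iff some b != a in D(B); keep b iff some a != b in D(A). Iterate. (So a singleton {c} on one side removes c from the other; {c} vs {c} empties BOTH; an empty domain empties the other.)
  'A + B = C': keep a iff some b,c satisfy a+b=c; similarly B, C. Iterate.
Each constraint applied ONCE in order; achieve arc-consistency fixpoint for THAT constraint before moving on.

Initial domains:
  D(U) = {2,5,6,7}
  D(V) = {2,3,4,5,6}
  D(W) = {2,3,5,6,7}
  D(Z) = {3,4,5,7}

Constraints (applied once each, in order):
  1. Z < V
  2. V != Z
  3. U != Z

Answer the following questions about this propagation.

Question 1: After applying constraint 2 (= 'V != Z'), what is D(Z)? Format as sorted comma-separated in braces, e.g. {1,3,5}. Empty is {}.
Constraint 1 (Z < V) on D(Z)={3,4,5,7} D(V)={2,3,4,5,6}: Z {3,4,5,7}->{3,4,5}; V {2,3,4,5,6}->{4,5,6}
Constraint 2 (V != Z) on D(V)={4,5,6} D(Z)={3,4,5}: no change
So after constraint 2: D(Z) = {3,4,5}

Answer: {3,4,5}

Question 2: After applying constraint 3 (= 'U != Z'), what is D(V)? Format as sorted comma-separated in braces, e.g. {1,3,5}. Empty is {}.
Constraint 1 (Z < V) on D(Z)={3,4,5,7} D(V)={2,3,4,5,6}: Z {3,4,5,7}->{3,4,5}; V {2,3,4,5,6}->{4,5,6}
Constraint 2 (V != Z) on D(V)={4,5,6} D(Z)={3,4,5}: no change
Constraint 3 (U != Z) on D(U)={2,5,6,7} D(Z)={3,4,5}: no change
So after constraint 3: D(V) = {4,5,6}

Answer: {4,5,6}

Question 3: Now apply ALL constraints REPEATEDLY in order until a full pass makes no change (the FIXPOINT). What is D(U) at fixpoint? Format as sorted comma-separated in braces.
Answer: {2,5,6,7}

Derivation:
pass 0 (initial): D(U)={2,5,6,7}
pass 1: V {2,3,4,5,6}->{4,5,6}; Z {3,4,5,7}->{3,4,5}
pass 2: no change
Fixpoint after 2 passes: D(U) = {2,5,6,7}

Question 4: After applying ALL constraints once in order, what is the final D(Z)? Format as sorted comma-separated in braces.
Answer: {3,4,5}

Derivation:
Constraint 1 (Z < V) on D(Z)={3,4,5,7} D(V)={2,3,4,5,6}: Z {3,4,5,7}->{3,4,5}; V {2,3,4,5,6}->{4,5,6}
Constraint 2 (V != Z) on D(V)={4,5,6} D(Z)={3,4,5}: no change
Constraint 3 (U != Z) on D(U)={2,5,6,7} D(Z)={3,4,5}: no change
So after all 3 constraints: D(Z) = {3,4,5}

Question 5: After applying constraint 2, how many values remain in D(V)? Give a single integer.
Constraint 1 (Z < V) on D(Z)={3,4,5,7} D(V)={2,3,4,5,6}: Z {3,4,5,7}->{3,4,5}; V {2,3,4,5,6}->{4,5,6}
Constraint 2 (V != Z) on D(V)={4,5,6} D(Z)={3,4,5}: no change
So after constraint 2: D(V)={4,5,6}, size = 3

Answer: 3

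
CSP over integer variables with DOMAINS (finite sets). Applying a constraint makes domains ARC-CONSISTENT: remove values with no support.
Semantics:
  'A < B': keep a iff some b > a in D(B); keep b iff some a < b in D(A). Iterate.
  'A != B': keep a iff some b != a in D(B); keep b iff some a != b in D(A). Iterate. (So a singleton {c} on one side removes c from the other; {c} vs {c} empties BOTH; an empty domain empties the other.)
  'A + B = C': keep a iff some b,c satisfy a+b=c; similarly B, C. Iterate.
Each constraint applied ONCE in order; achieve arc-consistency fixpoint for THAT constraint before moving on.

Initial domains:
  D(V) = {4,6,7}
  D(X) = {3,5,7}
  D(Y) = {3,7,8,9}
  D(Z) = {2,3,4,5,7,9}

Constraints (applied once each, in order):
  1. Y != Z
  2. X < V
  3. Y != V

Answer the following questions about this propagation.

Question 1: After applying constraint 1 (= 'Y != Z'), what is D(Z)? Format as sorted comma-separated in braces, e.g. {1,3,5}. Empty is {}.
Constraint 1 (Y != Z) on D(Y)={3,7,8,9} D(Z)={2,3,4,5,7,9}: no change
So after constraint 1: D(Z) = {2,3,4,5,7,9}

Answer: {2,3,4,5,7,9}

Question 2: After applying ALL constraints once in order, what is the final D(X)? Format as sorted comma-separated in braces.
Answer: {3,5}

Derivation:
Constraint 1 (Y != Z) on D(Y)={3,7,8,9} D(Z)={2,3,4,5,7,9}: no change
Constraint 2 (X < V) on D(X)={3,5,7} D(V)={4,6,7}: X {3,5,7}->{3,5}
Constraint 3 (Y != V) on D(Y)={3,7,8,9} D(V)={4,6,7}: no change
So after all 3 constraints: D(X) = {3,5}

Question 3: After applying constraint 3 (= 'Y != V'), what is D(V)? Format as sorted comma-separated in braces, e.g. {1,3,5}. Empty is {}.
Constraint 1 (Y != Z) on D(Y)={3,7,8,9} D(Z)={2,3,4,5,7,9}: no change
Constraint 2 (X < V) on D(X)={3,5,7} D(V)={4,6,7}: X {3,5,7}->{3,5}
Constraint 3 (Y != V) on D(Y)={3,7,8,9} D(V)={4,6,7}: no change
So after constraint 3: D(V) = {4,6,7}

Answer: {4,6,7}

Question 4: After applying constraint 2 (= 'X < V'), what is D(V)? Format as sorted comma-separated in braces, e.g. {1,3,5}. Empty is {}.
Constraint 1 (Y != Z) on D(Y)={3,7,8,9} D(Z)={2,3,4,5,7,9}: no change
Constraint 2 (X < V) on D(X)={3,5,7} D(V)={4,6,7}: X {3,5,7}->{3,5}
So after constraint 2: D(V) = {4,6,7}

Answer: {4,6,7}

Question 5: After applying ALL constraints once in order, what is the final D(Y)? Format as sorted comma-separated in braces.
Constraint 1 (Y != Z) on D(Y)={3,7,8,9} D(Z)={2,3,4,5,7,9}: no change
Constraint 2 (X < V) on D(X)={3,5,7} D(V)={4,6,7}: X {3,5,7}->{3,5}
Constraint 3 (Y != V) on D(Y)={3,7,8,9} D(V)={4,6,7}: no change
So after all 3 constraints: D(Y) = {3,7,8,9}

Answer: {3,7,8,9}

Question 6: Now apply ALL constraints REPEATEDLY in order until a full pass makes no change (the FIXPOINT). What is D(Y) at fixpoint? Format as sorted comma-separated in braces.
pass 0 (initial): D(Y)={3,7,8,9}
pass 1: X {3,5,7}->{3,5}
pass 2: no change
Fixpoint after 2 passes: D(Y) = {3,7,8,9}

Answer: {3,7,8,9}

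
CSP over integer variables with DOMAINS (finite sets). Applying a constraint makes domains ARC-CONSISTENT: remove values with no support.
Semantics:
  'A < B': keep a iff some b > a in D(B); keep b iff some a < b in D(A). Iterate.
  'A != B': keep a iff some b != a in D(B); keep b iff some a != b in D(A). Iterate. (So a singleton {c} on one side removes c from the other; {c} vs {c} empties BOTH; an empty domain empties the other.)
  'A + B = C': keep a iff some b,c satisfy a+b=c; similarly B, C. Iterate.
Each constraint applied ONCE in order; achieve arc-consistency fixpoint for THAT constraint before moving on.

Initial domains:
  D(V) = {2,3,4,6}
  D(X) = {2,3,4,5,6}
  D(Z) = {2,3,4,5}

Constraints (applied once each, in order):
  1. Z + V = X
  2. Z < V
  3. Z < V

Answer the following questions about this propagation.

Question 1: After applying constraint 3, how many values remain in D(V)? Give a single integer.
Constraint 1 (Z + V = X) on D(Z)={2,3,4,5} D(V)={2,3,4,6} D(X)={2,3,4,5,6}: Z {2,3,4,5}->{2,3,4}; V {2,3,4,6}->{2,3,4}; X {2,3,4,5,6}->{4,5,6}
Constraint 2 (Z < V) on D(Z)={2,3,4} D(V)={2,3,4}: Z {2,3,4}->{2,3}; V {2,3,4}->{3,4}
Constraint 3 (Z < V) on D(Z)={2,3} D(V)={3,4}: no change
So after constraint 3: D(V)={3,4}, size = 2

Answer: 2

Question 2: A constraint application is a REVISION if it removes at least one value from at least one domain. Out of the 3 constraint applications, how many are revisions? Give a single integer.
Answer: 2

Derivation:
Constraint 1 (Z + V = X) on D(Z)={2,3,4,5} D(V)={2,3,4,6} D(X)={2,3,4,5,6}: Z {2,3,4,5}->{2,3,4}; V {2,3,4,6}->{2,3,4}; X {2,3,4,5,6}->{4,5,6} => REVISION
Constraint 2 (Z < V) on D(Z)={2,3,4} D(V)={2,3,4}: Z {2,3,4}->{2,3}; V {2,3,4}->{3,4} => REVISION
Constraint 3 (Z < V) on D(Z)={2,3} D(V)={3,4}: no change => not a revision
Total revisions = 2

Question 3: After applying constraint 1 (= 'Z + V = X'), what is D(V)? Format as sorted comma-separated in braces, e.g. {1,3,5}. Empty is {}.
Answer: {2,3,4}

Derivation:
Constraint 1 (Z + V = X) on D(Z)={2,3,4,5} D(V)={2,3,4,6} D(X)={2,3,4,5,6}: Z {2,3,4,5}->{2,3,4}; V {2,3,4,6}->{2,3,4}; X {2,3,4,5,6}->{4,5,6}
So after constraint 1: D(V) = {2,3,4}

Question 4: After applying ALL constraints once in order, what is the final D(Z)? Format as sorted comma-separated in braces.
Constraint 1 (Z + V = X) on D(Z)={2,3,4,5} D(V)={2,3,4,6} D(X)={2,3,4,5,6}: Z {2,3,4,5}->{2,3,4}; V {2,3,4,6}->{2,3,4}; X {2,3,4,5,6}->{4,5,6}
Constraint 2 (Z < V) on D(Z)={2,3,4} D(V)={2,3,4}: Z {2,3,4}->{2,3}; V {2,3,4}->{3,4}
Constraint 3 (Z < V) on D(Z)={2,3} D(V)={3,4}: no change
So after all 3 constraints: D(Z) = {2,3}

Answer: {2,3}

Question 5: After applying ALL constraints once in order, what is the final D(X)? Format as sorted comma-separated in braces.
Answer: {4,5,6}

Derivation:
Constraint 1 (Z + V = X) on D(Z)={2,3,4,5} D(V)={2,3,4,6} D(X)={2,3,4,5,6}: Z {2,3,4,5}->{2,3,4}; V {2,3,4,6}->{2,3,4}; X {2,3,4,5,6}->{4,5,6}
Constraint 2 (Z < V) on D(Z)={2,3,4} D(V)={2,3,4}: Z {2,3,4}->{2,3}; V {2,3,4}->{3,4}
Constraint 3 (Z < V) on D(Z)={2,3} D(V)={3,4}: no change
So after all 3 constraints: D(X) = {4,5,6}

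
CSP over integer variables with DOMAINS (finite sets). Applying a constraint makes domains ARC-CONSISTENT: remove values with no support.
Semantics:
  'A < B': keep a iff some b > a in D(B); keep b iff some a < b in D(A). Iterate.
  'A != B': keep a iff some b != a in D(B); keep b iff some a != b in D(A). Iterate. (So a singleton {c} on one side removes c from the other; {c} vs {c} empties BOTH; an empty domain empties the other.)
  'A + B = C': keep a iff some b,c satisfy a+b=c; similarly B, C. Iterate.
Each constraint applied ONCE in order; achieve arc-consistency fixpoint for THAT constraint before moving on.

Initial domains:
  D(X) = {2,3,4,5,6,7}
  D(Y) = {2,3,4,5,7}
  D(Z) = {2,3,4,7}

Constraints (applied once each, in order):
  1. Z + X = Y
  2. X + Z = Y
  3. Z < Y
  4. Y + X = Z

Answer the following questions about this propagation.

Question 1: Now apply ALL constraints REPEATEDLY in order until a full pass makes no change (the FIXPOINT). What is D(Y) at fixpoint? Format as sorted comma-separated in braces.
Answer: {}

Derivation:
pass 0 (initial): D(Y)={2,3,4,5,7}
pass 1: X {2,3,4,5,6,7}->{}; Y {2,3,4,5,7}->{}; Z {2,3,4,7}->{}
pass 2: no change
Fixpoint after 2 passes: D(Y) = {}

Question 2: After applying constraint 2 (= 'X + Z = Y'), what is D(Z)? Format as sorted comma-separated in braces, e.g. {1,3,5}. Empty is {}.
Answer: {2,3,4}

Derivation:
Constraint 1 (Z + X = Y) on D(Z)={2,3,4,7} D(X)={2,3,4,5,6,7} D(Y)={2,3,4,5,7}: Z {2,3,4,7}->{2,3,4}; X {2,3,4,5,6,7}->{2,3,4,5}; Y {2,3,4,5,7}->{4,5,7}
Constraint 2 (X + Z = Y) on D(X)={2,3,4,5} D(Z)={2,3,4} D(Y)={4,5,7}: no change
So after constraint 2: D(Z) = {2,3,4}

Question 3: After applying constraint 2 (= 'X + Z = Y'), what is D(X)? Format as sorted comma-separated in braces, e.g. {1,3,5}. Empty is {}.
Answer: {2,3,4,5}

Derivation:
Constraint 1 (Z + X = Y) on D(Z)={2,3,4,7} D(X)={2,3,4,5,6,7} D(Y)={2,3,4,5,7}: Z {2,3,4,7}->{2,3,4}; X {2,3,4,5,6,7}->{2,3,4,5}; Y {2,3,4,5,7}->{4,5,7}
Constraint 2 (X + Z = Y) on D(X)={2,3,4,5} D(Z)={2,3,4} D(Y)={4,5,7}: no change
So after constraint 2: D(X) = {2,3,4,5}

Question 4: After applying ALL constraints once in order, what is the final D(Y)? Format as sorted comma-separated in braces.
Answer: {}

Derivation:
Constraint 1 (Z + X = Y) on D(Z)={2,3,4,7} D(X)={2,3,4,5,6,7} D(Y)={2,3,4,5,7}: Z {2,3,4,7}->{2,3,4}; X {2,3,4,5,6,7}->{2,3,4,5}; Y {2,3,4,5,7}->{4,5,7}
Constraint 2 (X + Z = Y) on D(X)={2,3,4,5} D(Z)={2,3,4} D(Y)={4,5,7}: no change
Constraint 3 (Z < Y) on D(Z)={2,3,4} D(Y)={4,5,7}: no change
Constraint 4 (Y + X = Z) on D(Y)={4,5,7} D(X)={2,3,4,5} D(Z)={2,3,4}: Y {4,5,7}->{}; X {2,3,4,5}->{}; Z {2,3,4}->{}
So after all 4 constraints: D(Y) = {}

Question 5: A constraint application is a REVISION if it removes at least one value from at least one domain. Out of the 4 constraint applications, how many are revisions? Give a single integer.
Constraint 1 (Z + X = Y) on D(Z)={2,3,4,7} D(X)={2,3,4,5,6,7} D(Y)={2,3,4,5,7}: Z {2,3,4,7}->{2,3,4}; X {2,3,4,5,6,7}->{2,3,4,5}; Y {2,3,4,5,7}->{4,5,7} => REVISION
Constraint 2 (X + Z = Y) on D(X)={2,3,4,5} D(Z)={2,3,4} D(Y)={4,5,7}: no change => not a revision
Constraint 3 (Z < Y) on D(Z)={2,3,4} D(Y)={4,5,7}: no change => not a revision
Constraint 4 (Y + X = Z) on D(Y)={4,5,7} D(X)={2,3,4,5} D(Z)={2,3,4}: Y {4,5,7}->{}; X {2,3,4,5}->{}; Z {2,3,4}->{} => REVISION
Total revisions = 2

Answer: 2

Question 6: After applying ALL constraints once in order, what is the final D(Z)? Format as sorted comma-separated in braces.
Answer: {}

Derivation:
Constraint 1 (Z + X = Y) on D(Z)={2,3,4,7} D(X)={2,3,4,5,6,7} D(Y)={2,3,4,5,7}: Z {2,3,4,7}->{2,3,4}; X {2,3,4,5,6,7}->{2,3,4,5}; Y {2,3,4,5,7}->{4,5,7}
Constraint 2 (X + Z = Y) on D(X)={2,3,4,5} D(Z)={2,3,4} D(Y)={4,5,7}: no change
Constraint 3 (Z < Y) on D(Z)={2,3,4} D(Y)={4,5,7}: no change
Constraint 4 (Y + X = Z) on D(Y)={4,5,7} D(X)={2,3,4,5} D(Z)={2,3,4}: Y {4,5,7}->{}; X {2,3,4,5}->{}; Z {2,3,4}->{}
So after all 4 constraints: D(Z) = {}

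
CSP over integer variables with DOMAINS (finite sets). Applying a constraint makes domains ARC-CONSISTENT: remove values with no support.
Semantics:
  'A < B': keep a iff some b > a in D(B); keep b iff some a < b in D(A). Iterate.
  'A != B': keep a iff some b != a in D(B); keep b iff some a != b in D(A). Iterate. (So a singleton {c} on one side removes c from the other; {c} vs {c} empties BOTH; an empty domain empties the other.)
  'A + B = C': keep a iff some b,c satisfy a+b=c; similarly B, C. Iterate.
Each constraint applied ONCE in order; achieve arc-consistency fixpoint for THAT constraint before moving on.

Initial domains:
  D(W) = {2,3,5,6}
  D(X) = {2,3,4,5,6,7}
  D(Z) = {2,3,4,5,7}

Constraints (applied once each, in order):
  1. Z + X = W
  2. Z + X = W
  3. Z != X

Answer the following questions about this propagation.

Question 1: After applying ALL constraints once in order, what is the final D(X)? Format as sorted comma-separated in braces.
Constraint 1 (Z + X = W) on D(Z)={2,3,4,5,7} D(X)={2,3,4,5,6,7} D(W)={2,3,5,6}: Z {2,3,4,5,7}->{2,3,4}; X {2,3,4,5,6,7}->{2,3,4}; W {2,3,5,6}->{5,6}
Constraint 2 (Z + X = W) on D(Z)={2,3,4} D(X)={2,3,4} D(W)={5,6}: no change
Constraint 3 (Z != X) on D(Z)={2,3,4} D(X)={2,3,4}: no change
So after all 3 constraints: D(X) = {2,3,4}

Answer: {2,3,4}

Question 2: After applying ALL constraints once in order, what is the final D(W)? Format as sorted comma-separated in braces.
Answer: {5,6}

Derivation:
Constraint 1 (Z + X = W) on D(Z)={2,3,4,5,7} D(X)={2,3,4,5,6,7} D(W)={2,3,5,6}: Z {2,3,4,5,7}->{2,3,4}; X {2,3,4,5,6,7}->{2,3,4}; W {2,3,5,6}->{5,6}
Constraint 2 (Z + X = W) on D(Z)={2,3,4} D(X)={2,3,4} D(W)={5,6}: no change
Constraint 3 (Z != X) on D(Z)={2,3,4} D(X)={2,3,4}: no change
So after all 3 constraints: D(W) = {5,6}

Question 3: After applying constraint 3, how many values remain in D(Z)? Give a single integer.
Constraint 1 (Z + X = W) on D(Z)={2,3,4,5,7} D(X)={2,3,4,5,6,7} D(W)={2,3,5,6}: Z {2,3,4,5,7}->{2,3,4}; X {2,3,4,5,6,7}->{2,3,4}; W {2,3,5,6}->{5,6}
Constraint 2 (Z + X = W) on D(Z)={2,3,4} D(X)={2,3,4} D(W)={5,6}: no change
Constraint 3 (Z != X) on D(Z)={2,3,4} D(X)={2,3,4}: no change
So after constraint 3: D(Z)={2,3,4}, size = 3

Answer: 3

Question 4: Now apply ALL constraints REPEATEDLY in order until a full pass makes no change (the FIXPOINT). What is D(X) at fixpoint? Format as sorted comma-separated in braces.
Answer: {2,3,4}

Derivation:
pass 0 (initial): D(X)={2,3,4,5,6,7}
pass 1: W {2,3,5,6}->{5,6}; X {2,3,4,5,6,7}->{2,3,4}; Z {2,3,4,5,7}->{2,3,4}
pass 2: no change
Fixpoint after 2 passes: D(X) = {2,3,4}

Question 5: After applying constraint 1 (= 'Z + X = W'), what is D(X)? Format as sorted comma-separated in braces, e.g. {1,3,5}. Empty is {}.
Constraint 1 (Z + X = W) on D(Z)={2,3,4,5,7} D(X)={2,3,4,5,6,7} D(W)={2,3,5,6}: Z {2,3,4,5,7}->{2,3,4}; X {2,3,4,5,6,7}->{2,3,4}; W {2,3,5,6}->{5,6}
So after constraint 1: D(X) = {2,3,4}

Answer: {2,3,4}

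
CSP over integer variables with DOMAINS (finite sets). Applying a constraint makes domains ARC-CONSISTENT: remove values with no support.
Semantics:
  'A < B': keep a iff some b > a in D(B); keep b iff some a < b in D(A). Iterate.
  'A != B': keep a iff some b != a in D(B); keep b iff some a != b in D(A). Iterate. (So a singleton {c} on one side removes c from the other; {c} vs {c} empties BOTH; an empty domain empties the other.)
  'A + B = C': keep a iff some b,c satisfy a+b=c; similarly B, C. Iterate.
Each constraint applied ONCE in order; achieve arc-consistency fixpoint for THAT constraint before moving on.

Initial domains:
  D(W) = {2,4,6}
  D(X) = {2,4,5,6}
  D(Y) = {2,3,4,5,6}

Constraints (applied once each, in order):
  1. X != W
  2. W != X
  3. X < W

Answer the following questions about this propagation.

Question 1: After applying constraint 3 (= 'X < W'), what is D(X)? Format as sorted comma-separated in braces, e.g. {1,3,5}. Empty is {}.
Constraint 1 (X != W) on D(X)={2,4,5,6} D(W)={2,4,6}: no change
Constraint 2 (W != X) on D(W)={2,4,6} D(X)={2,4,5,6}: no change
Constraint 3 (X < W) on D(X)={2,4,5,6} D(W)={2,4,6}: X {2,4,5,6}->{2,4,5}; W {2,4,6}->{4,6}
So after constraint 3: D(X) = {2,4,5}

Answer: {2,4,5}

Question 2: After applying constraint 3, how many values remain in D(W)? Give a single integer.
Constraint 1 (X != W) on D(X)={2,4,5,6} D(W)={2,4,6}: no change
Constraint 2 (W != X) on D(W)={2,4,6} D(X)={2,4,5,6}: no change
Constraint 3 (X < W) on D(X)={2,4,5,6} D(W)={2,4,6}: X {2,4,5,6}->{2,4,5}; W {2,4,6}->{4,6}
So after constraint 3: D(W)={4,6}, size = 2

Answer: 2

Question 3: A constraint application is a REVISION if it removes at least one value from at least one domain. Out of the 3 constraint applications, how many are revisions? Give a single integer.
Answer: 1

Derivation:
Constraint 1 (X != W) on D(X)={2,4,5,6} D(W)={2,4,6}: no change => not a revision
Constraint 2 (W != X) on D(W)={2,4,6} D(X)={2,4,5,6}: no change => not a revision
Constraint 3 (X < W) on D(X)={2,4,5,6} D(W)={2,4,6}: X {2,4,5,6}->{2,4,5}; W {2,4,6}->{4,6} => REVISION
Total revisions = 1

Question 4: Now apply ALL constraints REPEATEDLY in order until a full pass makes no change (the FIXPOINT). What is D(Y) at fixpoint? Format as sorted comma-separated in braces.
Answer: {2,3,4,5,6}

Derivation:
pass 0 (initial): D(Y)={2,3,4,5,6}
pass 1: W {2,4,6}->{4,6}; X {2,4,5,6}->{2,4,5}
pass 2: no change
Fixpoint after 2 passes: D(Y) = {2,3,4,5,6}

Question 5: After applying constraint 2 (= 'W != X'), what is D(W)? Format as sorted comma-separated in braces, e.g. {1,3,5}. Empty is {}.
Answer: {2,4,6}

Derivation:
Constraint 1 (X != W) on D(X)={2,4,5,6} D(W)={2,4,6}: no change
Constraint 2 (W != X) on D(W)={2,4,6} D(X)={2,4,5,6}: no change
So after constraint 2: D(W) = {2,4,6}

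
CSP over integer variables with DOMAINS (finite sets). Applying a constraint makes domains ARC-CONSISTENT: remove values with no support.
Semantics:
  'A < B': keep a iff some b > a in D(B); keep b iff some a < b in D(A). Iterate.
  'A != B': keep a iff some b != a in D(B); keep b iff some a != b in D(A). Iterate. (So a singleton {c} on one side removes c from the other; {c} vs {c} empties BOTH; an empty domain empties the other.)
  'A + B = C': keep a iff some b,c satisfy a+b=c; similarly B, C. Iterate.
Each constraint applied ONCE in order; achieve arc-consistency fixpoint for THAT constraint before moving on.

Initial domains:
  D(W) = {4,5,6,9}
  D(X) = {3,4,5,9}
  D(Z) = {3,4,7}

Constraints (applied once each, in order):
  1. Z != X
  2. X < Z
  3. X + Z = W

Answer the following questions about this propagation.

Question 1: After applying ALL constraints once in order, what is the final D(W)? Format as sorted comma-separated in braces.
Constraint 1 (Z != X) on D(Z)={3,4,7} D(X)={3,4,5,9}: no change
Constraint 2 (X < Z) on D(X)={3,4,5,9} D(Z)={3,4,7}: X {3,4,5,9}->{3,4,5}; Z {3,4,7}->{4,7}
Constraint 3 (X + Z = W) on D(X)={3,4,5} D(Z)={4,7} D(W)={4,5,6,9}: X {3,4,5}->{5}; Z {4,7}->{4}; W {4,5,6,9}->{9}
So after all 3 constraints: D(W) = {9}

Answer: {9}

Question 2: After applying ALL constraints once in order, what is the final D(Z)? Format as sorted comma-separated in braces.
Answer: {4}

Derivation:
Constraint 1 (Z != X) on D(Z)={3,4,7} D(X)={3,4,5,9}: no change
Constraint 2 (X < Z) on D(X)={3,4,5,9} D(Z)={3,4,7}: X {3,4,5,9}->{3,4,5}; Z {3,4,7}->{4,7}
Constraint 3 (X + Z = W) on D(X)={3,4,5} D(Z)={4,7} D(W)={4,5,6,9}: X {3,4,5}->{5}; Z {4,7}->{4}; W {4,5,6,9}->{9}
So after all 3 constraints: D(Z) = {4}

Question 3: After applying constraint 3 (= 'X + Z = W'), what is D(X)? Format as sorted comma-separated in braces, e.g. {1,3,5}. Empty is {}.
Constraint 1 (Z != X) on D(Z)={3,4,7} D(X)={3,4,5,9}: no change
Constraint 2 (X < Z) on D(X)={3,4,5,9} D(Z)={3,4,7}: X {3,4,5,9}->{3,4,5}; Z {3,4,7}->{4,7}
Constraint 3 (X + Z = W) on D(X)={3,4,5} D(Z)={4,7} D(W)={4,5,6,9}: X {3,4,5}->{5}; Z {4,7}->{4}; W {4,5,6,9}->{9}
So after constraint 3: D(X) = {5}

Answer: {5}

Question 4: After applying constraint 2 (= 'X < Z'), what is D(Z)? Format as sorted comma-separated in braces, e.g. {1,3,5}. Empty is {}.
Constraint 1 (Z != X) on D(Z)={3,4,7} D(X)={3,4,5,9}: no change
Constraint 2 (X < Z) on D(X)={3,4,5,9} D(Z)={3,4,7}: X {3,4,5,9}->{3,4,5}; Z {3,4,7}->{4,7}
So after constraint 2: D(Z) = {4,7}

Answer: {4,7}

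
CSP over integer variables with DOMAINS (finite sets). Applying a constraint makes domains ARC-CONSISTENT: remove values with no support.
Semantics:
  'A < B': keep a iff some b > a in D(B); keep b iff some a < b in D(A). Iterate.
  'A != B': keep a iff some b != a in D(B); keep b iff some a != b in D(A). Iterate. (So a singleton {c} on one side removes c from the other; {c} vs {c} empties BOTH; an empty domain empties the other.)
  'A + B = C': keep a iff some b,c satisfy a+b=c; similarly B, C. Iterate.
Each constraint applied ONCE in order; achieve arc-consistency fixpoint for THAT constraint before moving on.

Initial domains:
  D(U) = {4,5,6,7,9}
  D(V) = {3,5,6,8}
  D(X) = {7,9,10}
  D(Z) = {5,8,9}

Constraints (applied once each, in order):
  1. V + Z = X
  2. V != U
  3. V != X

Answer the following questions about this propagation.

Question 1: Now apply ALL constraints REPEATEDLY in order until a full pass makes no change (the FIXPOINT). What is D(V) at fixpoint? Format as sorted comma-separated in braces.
pass 0 (initial): D(V)={3,5,6,8}
pass 1: U {4,5,6,7,9}->{4,6,7,9}; V {3,5,6,8}->{5}; X {7,9,10}->{10}; Z {5,8,9}->{5}
pass 2: no change
Fixpoint after 2 passes: D(V) = {5}

Answer: {5}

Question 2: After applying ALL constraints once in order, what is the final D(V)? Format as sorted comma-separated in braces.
Constraint 1 (V + Z = X) on D(V)={3,5,6,8} D(Z)={5,8,9} D(X)={7,9,10}: V {3,5,6,8}->{5}; Z {5,8,9}->{5}; X {7,9,10}->{10}
Constraint 2 (V != U) on D(V)={5} D(U)={4,5,6,7,9}: U {4,5,6,7,9}->{4,6,7,9}
Constraint 3 (V != X) on D(V)={5} D(X)={10}: no change
So after all 3 constraints: D(V) = {5}

Answer: {5}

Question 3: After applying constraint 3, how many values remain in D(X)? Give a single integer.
Answer: 1

Derivation:
Constraint 1 (V + Z = X) on D(V)={3,5,6,8} D(Z)={5,8,9} D(X)={7,9,10}: V {3,5,6,8}->{5}; Z {5,8,9}->{5}; X {7,9,10}->{10}
Constraint 2 (V != U) on D(V)={5} D(U)={4,5,6,7,9}: U {4,5,6,7,9}->{4,6,7,9}
Constraint 3 (V != X) on D(V)={5} D(X)={10}: no change
So after constraint 3: D(X)={10}, size = 1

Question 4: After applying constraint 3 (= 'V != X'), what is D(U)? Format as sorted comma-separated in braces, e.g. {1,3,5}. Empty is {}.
Constraint 1 (V + Z = X) on D(V)={3,5,6,8} D(Z)={5,8,9} D(X)={7,9,10}: V {3,5,6,8}->{5}; Z {5,8,9}->{5}; X {7,9,10}->{10}
Constraint 2 (V != U) on D(V)={5} D(U)={4,5,6,7,9}: U {4,5,6,7,9}->{4,6,7,9}
Constraint 3 (V != X) on D(V)={5} D(X)={10}: no change
So after constraint 3: D(U) = {4,6,7,9}

Answer: {4,6,7,9}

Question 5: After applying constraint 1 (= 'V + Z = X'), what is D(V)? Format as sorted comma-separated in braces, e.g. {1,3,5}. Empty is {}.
Constraint 1 (V + Z = X) on D(V)={3,5,6,8} D(Z)={5,8,9} D(X)={7,9,10}: V {3,5,6,8}->{5}; Z {5,8,9}->{5}; X {7,9,10}->{10}
So after constraint 1: D(V) = {5}

Answer: {5}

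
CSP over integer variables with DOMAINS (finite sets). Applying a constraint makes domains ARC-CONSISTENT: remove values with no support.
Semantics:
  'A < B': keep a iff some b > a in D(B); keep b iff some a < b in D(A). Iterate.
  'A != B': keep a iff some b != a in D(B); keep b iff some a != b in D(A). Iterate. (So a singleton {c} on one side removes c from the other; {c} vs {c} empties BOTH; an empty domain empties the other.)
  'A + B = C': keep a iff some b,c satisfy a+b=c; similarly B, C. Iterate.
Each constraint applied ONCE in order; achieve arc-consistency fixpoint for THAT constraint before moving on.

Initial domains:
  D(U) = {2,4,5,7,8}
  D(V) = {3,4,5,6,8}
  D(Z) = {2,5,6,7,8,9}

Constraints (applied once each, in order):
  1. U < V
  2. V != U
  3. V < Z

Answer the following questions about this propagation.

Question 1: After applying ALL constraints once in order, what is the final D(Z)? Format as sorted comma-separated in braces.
Answer: {5,6,7,8,9}

Derivation:
Constraint 1 (U < V) on D(U)={2,4,5,7,8} D(V)={3,4,5,6,8}: U {2,4,5,7,8}->{2,4,5,7}
Constraint 2 (V != U) on D(V)={3,4,5,6,8} D(U)={2,4,5,7}: no change
Constraint 3 (V < Z) on D(V)={3,4,5,6,8} D(Z)={2,5,6,7,8,9}: Z {2,5,6,7,8,9}->{5,6,7,8,9}
So after all 3 constraints: D(Z) = {5,6,7,8,9}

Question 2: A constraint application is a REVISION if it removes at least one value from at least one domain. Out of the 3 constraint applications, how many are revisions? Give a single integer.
Constraint 1 (U < V) on D(U)={2,4,5,7,8} D(V)={3,4,5,6,8}: U {2,4,5,7,8}->{2,4,5,7} => REVISION
Constraint 2 (V != U) on D(V)={3,4,5,6,8} D(U)={2,4,5,7}: no change => not a revision
Constraint 3 (V < Z) on D(V)={3,4,5,6,8} D(Z)={2,5,6,7,8,9}: Z {2,5,6,7,8,9}->{5,6,7,8,9} => REVISION
Total revisions = 2

Answer: 2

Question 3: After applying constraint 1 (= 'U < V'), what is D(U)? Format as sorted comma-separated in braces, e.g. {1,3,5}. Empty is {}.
Answer: {2,4,5,7}

Derivation:
Constraint 1 (U < V) on D(U)={2,4,5,7,8} D(V)={3,4,5,6,8}: U {2,4,5,7,8}->{2,4,5,7}
So after constraint 1: D(U) = {2,4,5,7}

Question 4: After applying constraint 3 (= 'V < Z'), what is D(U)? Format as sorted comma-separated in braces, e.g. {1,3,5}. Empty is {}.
Answer: {2,4,5,7}

Derivation:
Constraint 1 (U < V) on D(U)={2,4,5,7,8} D(V)={3,4,5,6,8}: U {2,4,5,7,8}->{2,4,5,7}
Constraint 2 (V != U) on D(V)={3,4,5,6,8} D(U)={2,4,5,7}: no change
Constraint 3 (V < Z) on D(V)={3,4,5,6,8} D(Z)={2,5,6,7,8,9}: Z {2,5,6,7,8,9}->{5,6,7,8,9}
So after constraint 3: D(U) = {2,4,5,7}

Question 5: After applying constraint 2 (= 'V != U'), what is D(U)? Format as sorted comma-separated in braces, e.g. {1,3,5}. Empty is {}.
Constraint 1 (U < V) on D(U)={2,4,5,7,8} D(V)={3,4,5,6,8}: U {2,4,5,7,8}->{2,4,5,7}
Constraint 2 (V != U) on D(V)={3,4,5,6,8} D(U)={2,4,5,7}: no change
So after constraint 2: D(U) = {2,4,5,7}

Answer: {2,4,5,7}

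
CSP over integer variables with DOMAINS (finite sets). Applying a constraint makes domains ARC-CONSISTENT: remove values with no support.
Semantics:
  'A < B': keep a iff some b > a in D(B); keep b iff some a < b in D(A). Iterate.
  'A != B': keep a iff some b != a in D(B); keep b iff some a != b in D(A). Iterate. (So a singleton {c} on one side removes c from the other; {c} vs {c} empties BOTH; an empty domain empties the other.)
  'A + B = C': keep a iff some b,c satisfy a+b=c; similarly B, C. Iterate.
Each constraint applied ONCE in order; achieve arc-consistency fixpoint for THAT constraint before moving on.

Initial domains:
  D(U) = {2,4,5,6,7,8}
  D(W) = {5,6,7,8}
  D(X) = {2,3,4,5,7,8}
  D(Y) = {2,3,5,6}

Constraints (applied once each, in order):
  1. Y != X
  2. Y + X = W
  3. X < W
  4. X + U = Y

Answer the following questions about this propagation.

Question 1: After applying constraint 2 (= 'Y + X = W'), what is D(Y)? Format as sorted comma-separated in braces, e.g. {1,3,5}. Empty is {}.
Constraint 1 (Y != X) on D(Y)={2,3,5,6} D(X)={2,3,4,5,7,8}: no change
Constraint 2 (Y + X = W) on D(Y)={2,3,5,6} D(X)={2,3,4,5,7,8} D(W)={5,6,7,8}: X {2,3,4,5,7,8}->{2,3,4,5}
So after constraint 2: D(Y) = {2,3,5,6}

Answer: {2,3,5,6}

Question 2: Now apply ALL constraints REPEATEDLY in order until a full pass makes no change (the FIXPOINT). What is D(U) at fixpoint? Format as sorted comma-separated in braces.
pass 0 (initial): D(U)={2,4,5,6,7,8}
pass 1: U {2,4,5,6,7,8}->{2,4}; X {2,3,4,5,7,8}->{2,3,4}; Y {2,3,5,6}->{5,6}
pass 2: W {5,6,7,8}->{7,8}; X {2,3,4}->{2,3}
pass 3: no change
Fixpoint after 3 passes: D(U) = {2,4}

Answer: {2,4}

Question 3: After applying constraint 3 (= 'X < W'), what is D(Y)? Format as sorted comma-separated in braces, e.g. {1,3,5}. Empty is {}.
Answer: {2,3,5,6}

Derivation:
Constraint 1 (Y != X) on D(Y)={2,3,5,6} D(X)={2,3,4,5,7,8}: no change
Constraint 2 (Y + X = W) on D(Y)={2,3,5,6} D(X)={2,3,4,5,7,8} D(W)={5,6,7,8}: X {2,3,4,5,7,8}->{2,3,4,5}
Constraint 3 (X < W) on D(X)={2,3,4,5} D(W)={5,6,7,8}: no change
So after constraint 3: D(Y) = {2,3,5,6}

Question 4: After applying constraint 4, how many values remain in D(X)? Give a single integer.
Answer: 3

Derivation:
Constraint 1 (Y != X) on D(Y)={2,3,5,6} D(X)={2,3,4,5,7,8}: no change
Constraint 2 (Y + X = W) on D(Y)={2,3,5,6} D(X)={2,3,4,5,7,8} D(W)={5,6,7,8}: X {2,3,4,5,7,8}->{2,3,4,5}
Constraint 3 (X < W) on D(X)={2,3,4,5} D(W)={5,6,7,8}: no change
Constraint 4 (X + U = Y) on D(X)={2,3,4,5} D(U)={2,4,5,6,7,8} D(Y)={2,3,5,6}: X {2,3,4,5}->{2,3,4}; U {2,4,5,6,7,8}->{2,4}; Y {2,3,5,6}->{5,6}
So after constraint 4: D(X)={2,3,4}, size = 3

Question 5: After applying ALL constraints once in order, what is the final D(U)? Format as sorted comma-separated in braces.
Constraint 1 (Y != X) on D(Y)={2,3,5,6} D(X)={2,3,4,5,7,8}: no change
Constraint 2 (Y + X = W) on D(Y)={2,3,5,6} D(X)={2,3,4,5,7,8} D(W)={5,6,7,8}: X {2,3,4,5,7,8}->{2,3,4,5}
Constraint 3 (X < W) on D(X)={2,3,4,5} D(W)={5,6,7,8}: no change
Constraint 4 (X + U = Y) on D(X)={2,3,4,5} D(U)={2,4,5,6,7,8} D(Y)={2,3,5,6}: X {2,3,4,5}->{2,3,4}; U {2,4,5,6,7,8}->{2,4}; Y {2,3,5,6}->{5,6}
So after all 4 constraints: D(U) = {2,4}

Answer: {2,4}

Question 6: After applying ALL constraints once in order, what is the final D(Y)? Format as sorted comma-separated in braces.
Constraint 1 (Y != X) on D(Y)={2,3,5,6} D(X)={2,3,4,5,7,8}: no change
Constraint 2 (Y + X = W) on D(Y)={2,3,5,6} D(X)={2,3,4,5,7,8} D(W)={5,6,7,8}: X {2,3,4,5,7,8}->{2,3,4,5}
Constraint 3 (X < W) on D(X)={2,3,4,5} D(W)={5,6,7,8}: no change
Constraint 4 (X + U = Y) on D(X)={2,3,4,5} D(U)={2,4,5,6,7,8} D(Y)={2,3,5,6}: X {2,3,4,5}->{2,3,4}; U {2,4,5,6,7,8}->{2,4}; Y {2,3,5,6}->{5,6}
So after all 4 constraints: D(Y) = {5,6}

Answer: {5,6}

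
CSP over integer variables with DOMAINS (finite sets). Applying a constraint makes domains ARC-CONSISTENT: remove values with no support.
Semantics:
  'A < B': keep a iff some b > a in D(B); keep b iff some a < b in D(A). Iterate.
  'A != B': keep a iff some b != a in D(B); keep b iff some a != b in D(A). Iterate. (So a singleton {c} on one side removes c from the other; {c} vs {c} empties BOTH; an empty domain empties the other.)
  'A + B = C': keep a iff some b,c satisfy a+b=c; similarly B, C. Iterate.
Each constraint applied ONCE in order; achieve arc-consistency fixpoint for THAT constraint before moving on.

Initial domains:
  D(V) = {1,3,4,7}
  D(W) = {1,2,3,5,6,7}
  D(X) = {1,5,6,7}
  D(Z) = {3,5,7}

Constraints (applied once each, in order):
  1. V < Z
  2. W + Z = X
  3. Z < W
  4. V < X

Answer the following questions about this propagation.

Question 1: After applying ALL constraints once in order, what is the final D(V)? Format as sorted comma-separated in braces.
Answer: {1,3,4}

Derivation:
Constraint 1 (V < Z) on D(V)={1,3,4,7} D(Z)={3,5,7}: V {1,3,4,7}->{1,3,4}
Constraint 2 (W + Z = X) on D(W)={1,2,3,5,6,7} D(Z)={3,5,7} D(X)={1,5,6,7}: W {1,2,3,5,6,7}->{1,2,3}; Z {3,5,7}->{3,5}; X {1,5,6,7}->{5,6,7}
Constraint 3 (Z < W) on D(Z)={3,5} D(W)={1,2,3}: Z {3,5}->{}; W {1,2,3}->{}
Constraint 4 (V < X) on D(V)={1,3,4} D(X)={5,6,7}: no change
So after all 4 constraints: D(V) = {1,3,4}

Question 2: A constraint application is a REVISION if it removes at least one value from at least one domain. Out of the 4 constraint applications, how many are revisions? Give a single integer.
Constraint 1 (V < Z) on D(V)={1,3,4,7} D(Z)={3,5,7}: V {1,3,4,7}->{1,3,4} => REVISION
Constraint 2 (W + Z = X) on D(W)={1,2,3,5,6,7} D(Z)={3,5,7} D(X)={1,5,6,7}: W {1,2,3,5,6,7}->{1,2,3}; Z {3,5,7}->{3,5}; X {1,5,6,7}->{5,6,7} => REVISION
Constraint 3 (Z < W) on D(Z)={3,5} D(W)={1,2,3}: Z {3,5}->{}; W {1,2,3}->{} => REVISION
Constraint 4 (V < X) on D(V)={1,3,4} D(X)={5,6,7}: no change => not a revision
Total revisions = 3

Answer: 3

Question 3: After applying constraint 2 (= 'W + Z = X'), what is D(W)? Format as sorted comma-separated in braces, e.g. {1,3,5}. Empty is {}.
Constraint 1 (V < Z) on D(V)={1,3,4,7} D(Z)={3,5,7}: V {1,3,4,7}->{1,3,4}
Constraint 2 (W + Z = X) on D(W)={1,2,3,5,6,7} D(Z)={3,5,7} D(X)={1,5,6,7}: W {1,2,3,5,6,7}->{1,2,3}; Z {3,5,7}->{3,5}; X {1,5,6,7}->{5,6,7}
So after constraint 2: D(W) = {1,2,3}

Answer: {1,2,3}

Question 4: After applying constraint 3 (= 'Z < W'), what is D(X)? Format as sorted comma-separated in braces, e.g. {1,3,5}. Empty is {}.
Constraint 1 (V < Z) on D(V)={1,3,4,7} D(Z)={3,5,7}: V {1,3,4,7}->{1,3,4}
Constraint 2 (W + Z = X) on D(W)={1,2,3,5,6,7} D(Z)={3,5,7} D(X)={1,5,6,7}: W {1,2,3,5,6,7}->{1,2,3}; Z {3,5,7}->{3,5}; X {1,5,6,7}->{5,6,7}
Constraint 3 (Z < W) on D(Z)={3,5} D(W)={1,2,3}: Z {3,5}->{}; W {1,2,3}->{}
So after constraint 3: D(X) = {5,6,7}

Answer: {5,6,7}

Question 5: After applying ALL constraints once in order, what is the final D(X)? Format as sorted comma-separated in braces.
Answer: {5,6,7}

Derivation:
Constraint 1 (V < Z) on D(V)={1,3,4,7} D(Z)={3,5,7}: V {1,3,4,7}->{1,3,4}
Constraint 2 (W + Z = X) on D(W)={1,2,3,5,6,7} D(Z)={3,5,7} D(X)={1,5,6,7}: W {1,2,3,5,6,7}->{1,2,3}; Z {3,5,7}->{3,5}; X {1,5,6,7}->{5,6,7}
Constraint 3 (Z < W) on D(Z)={3,5} D(W)={1,2,3}: Z {3,5}->{}; W {1,2,3}->{}
Constraint 4 (V < X) on D(V)={1,3,4} D(X)={5,6,7}: no change
So after all 4 constraints: D(X) = {5,6,7}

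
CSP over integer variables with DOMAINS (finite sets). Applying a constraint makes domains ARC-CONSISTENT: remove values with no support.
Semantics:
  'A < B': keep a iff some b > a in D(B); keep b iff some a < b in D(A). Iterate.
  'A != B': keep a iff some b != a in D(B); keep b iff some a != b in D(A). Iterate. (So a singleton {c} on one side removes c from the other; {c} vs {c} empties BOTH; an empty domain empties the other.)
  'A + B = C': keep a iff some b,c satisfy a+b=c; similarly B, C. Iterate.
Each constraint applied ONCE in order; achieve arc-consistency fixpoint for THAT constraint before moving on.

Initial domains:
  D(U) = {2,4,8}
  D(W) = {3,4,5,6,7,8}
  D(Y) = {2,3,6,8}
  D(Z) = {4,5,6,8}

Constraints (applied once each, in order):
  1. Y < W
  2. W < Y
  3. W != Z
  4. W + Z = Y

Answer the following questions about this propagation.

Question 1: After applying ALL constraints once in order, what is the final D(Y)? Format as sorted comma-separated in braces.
Constraint 1 (Y < W) on D(Y)={2,3,6,8} D(W)={3,4,5,6,7,8}: Y {2,3,6,8}->{2,3,6}
Constraint 2 (W < Y) on D(W)={3,4,5,6,7,8} D(Y)={2,3,6}: W {3,4,5,6,7,8}->{3,4,5}; Y {2,3,6}->{6}
Constraint 3 (W != Z) on D(W)={3,4,5} D(Z)={4,5,6,8}: no change
Constraint 4 (W + Z = Y) on D(W)={3,4,5} D(Z)={4,5,6,8} D(Y)={6}: W {3,4,5}->{}; Z {4,5,6,8}->{}; Y {6}->{}
So after all 4 constraints: D(Y) = {}

Answer: {}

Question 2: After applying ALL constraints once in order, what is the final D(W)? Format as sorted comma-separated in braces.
Constraint 1 (Y < W) on D(Y)={2,3,6,8} D(W)={3,4,5,6,7,8}: Y {2,3,6,8}->{2,3,6}
Constraint 2 (W < Y) on D(W)={3,4,5,6,7,8} D(Y)={2,3,6}: W {3,4,5,6,7,8}->{3,4,5}; Y {2,3,6}->{6}
Constraint 3 (W != Z) on D(W)={3,4,5} D(Z)={4,5,6,8}: no change
Constraint 4 (W + Z = Y) on D(W)={3,4,5} D(Z)={4,5,6,8} D(Y)={6}: W {3,4,5}->{}; Z {4,5,6,8}->{}; Y {6}->{}
So after all 4 constraints: D(W) = {}

Answer: {}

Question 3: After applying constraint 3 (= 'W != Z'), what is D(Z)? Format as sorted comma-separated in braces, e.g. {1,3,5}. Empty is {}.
Constraint 1 (Y < W) on D(Y)={2,3,6,8} D(W)={3,4,5,6,7,8}: Y {2,3,6,8}->{2,3,6}
Constraint 2 (W < Y) on D(W)={3,4,5,6,7,8} D(Y)={2,3,6}: W {3,4,5,6,7,8}->{3,4,5}; Y {2,3,6}->{6}
Constraint 3 (W != Z) on D(W)={3,4,5} D(Z)={4,5,6,8}: no change
So after constraint 3: D(Z) = {4,5,6,8}

Answer: {4,5,6,8}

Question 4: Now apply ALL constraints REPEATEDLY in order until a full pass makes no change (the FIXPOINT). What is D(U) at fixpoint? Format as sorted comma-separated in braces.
pass 0 (initial): D(U)={2,4,8}
pass 1: W {3,4,5,6,7,8}->{}; Y {2,3,6,8}->{}; Z {4,5,6,8}->{}
pass 2: no change
Fixpoint after 2 passes: D(U) = {2,4,8}

Answer: {2,4,8}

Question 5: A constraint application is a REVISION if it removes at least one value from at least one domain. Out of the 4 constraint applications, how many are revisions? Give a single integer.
Constraint 1 (Y < W) on D(Y)={2,3,6,8} D(W)={3,4,5,6,7,8}: Y {2,3,6,8}->{2,3,6} => REVISION
Constraint 2 (W < Y) on D(W)={3,4,5,6,7,8} D(Y)={2,3,6}: W {3,4,5,6,7,8}->{3,4,5}; Y {2,3,6}->{6} => REVISION
Constraint 3 (W != Z) on D(W)={3,4,5} D(Z)={4,5,6,8}: no change => not a revision
Constraint 4 (W + Z = Y) on D(W)={3,4,5} D(Z)={4,5,6,8} D(Y)={6}: W {3,4,5}->{}; Z {4,5,6,8}->{}; Y {6}->{} => REVISION
Total revisions = 3

Answer: 3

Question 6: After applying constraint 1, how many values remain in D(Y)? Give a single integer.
Constraint 1 (Y < W) on D(Y)={2,3,6,8} D(W)={3,4,5,6,7,8}: Y {2,3,6,8}->{2,3,6}
So after constraint 1: D(Y)={2,3,6}, size = 3

Answer: 3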